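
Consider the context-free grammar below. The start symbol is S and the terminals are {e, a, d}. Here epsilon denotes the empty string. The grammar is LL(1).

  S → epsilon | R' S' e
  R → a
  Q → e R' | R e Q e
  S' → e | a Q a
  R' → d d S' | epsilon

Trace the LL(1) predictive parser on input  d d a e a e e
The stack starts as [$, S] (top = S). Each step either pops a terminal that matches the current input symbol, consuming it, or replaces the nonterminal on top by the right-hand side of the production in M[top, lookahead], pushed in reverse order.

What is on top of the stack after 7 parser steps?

e

step 1: stack=$ S  input=d d a e a e e $  — expand S → R' S' e
step 2: stack=$ e S' R'  input=d d a e a e e $  — expand R' → d d S'
step 3: stack=$ e S' S' d d  input=d d a e a e e $  — match d
step 4: stack=$ e S' S' d  input=d a e a e e $  — match d
step 5: stack=$ e S' S'  input=a e a e e $  — expand S' → a Q a
step 6: stack=$ e S' a Q a  input=a e a e e $  — match a
step 7: stack=$ e S' a Q  input=e a e e $  — expand Q → e R'
Stack after step 7: $ e S' a R' e (top = e).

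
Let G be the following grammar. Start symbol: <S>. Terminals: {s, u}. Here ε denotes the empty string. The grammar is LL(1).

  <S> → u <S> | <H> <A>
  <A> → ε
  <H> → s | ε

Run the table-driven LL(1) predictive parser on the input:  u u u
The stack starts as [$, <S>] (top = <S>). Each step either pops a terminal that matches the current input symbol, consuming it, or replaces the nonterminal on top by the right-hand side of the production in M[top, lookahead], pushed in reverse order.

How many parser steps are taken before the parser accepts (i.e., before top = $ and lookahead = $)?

9

     Stack      Input    Action
  1  $ <S>      u u u $  expand <S> → u <S>
  2  $ <S> u    u u u $  match u
  3  $ <S>      u u $    expand <S> → u <S>
  4  $ <S> u    u u $    match u
  5  $ <S>      u $      expand <S> → u <S>
  6  $ <S> u    u $      match u
  7  $ <S>      $        expand <S> → <H> <A>
  8  $ <A> <H>  $        expand <H> → ε
  9  $ <A>      $        expand <A> → ε
Accept reached after 9 steps.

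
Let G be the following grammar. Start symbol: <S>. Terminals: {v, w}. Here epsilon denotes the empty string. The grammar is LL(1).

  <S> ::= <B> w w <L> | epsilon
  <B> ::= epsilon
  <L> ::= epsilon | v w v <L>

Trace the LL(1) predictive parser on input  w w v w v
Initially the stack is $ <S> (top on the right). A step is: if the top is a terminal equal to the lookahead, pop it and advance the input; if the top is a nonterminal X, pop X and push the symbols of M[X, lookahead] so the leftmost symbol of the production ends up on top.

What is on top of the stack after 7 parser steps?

v

     Stack          Input        Action
  1  $ <S>          w w v w v $  expand <S> ::= <B> w w <L>
  2  $ <L> w w <B>  w w v w v $  expand <B> ::= epsilon
  3  $ <L> w w      w w v w v $  match w
  4  $ <L> w        w v w v $    match w
  5  $ <L>          v w v $      expand <L> ::= v w v <L>
  6  $ <L> v w v    v w v $      match v
  7  $ <L> v w      w v $        match w
Stack after step 7: $ <L> v (top = v).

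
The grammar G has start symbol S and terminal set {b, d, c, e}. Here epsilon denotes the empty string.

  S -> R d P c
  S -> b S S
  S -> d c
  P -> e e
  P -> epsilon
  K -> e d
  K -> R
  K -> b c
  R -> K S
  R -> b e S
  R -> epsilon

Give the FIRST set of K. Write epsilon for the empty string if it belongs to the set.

FIRST(P) = {epsilon, e}
FIRST(S) = {b, d, e}  (via R d P c)
FIRST(K) = {epsilon, b, d, e}  (via R)
FIRST(R) = {epsilon, b, d, e}  (via K S)

{epsilon, b, d, e}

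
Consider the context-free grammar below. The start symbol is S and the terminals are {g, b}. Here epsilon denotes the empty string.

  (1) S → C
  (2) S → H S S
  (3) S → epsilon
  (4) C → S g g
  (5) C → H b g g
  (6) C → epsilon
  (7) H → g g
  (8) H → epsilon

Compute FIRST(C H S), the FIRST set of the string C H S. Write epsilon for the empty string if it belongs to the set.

{epsilon, b, g}

FIRST(H) = {epsilon, g}
FIRST(S) = {epsilon, b, g}  (via C, H S S)
FIRST(C) = {epsilon, b, g}  (via S g g, H b g g)
FIRST(C H S): take FIRST of each symbol in turn, carrying on past any symbol whose FIRST contains epsilon; result {epsilon, b, g}.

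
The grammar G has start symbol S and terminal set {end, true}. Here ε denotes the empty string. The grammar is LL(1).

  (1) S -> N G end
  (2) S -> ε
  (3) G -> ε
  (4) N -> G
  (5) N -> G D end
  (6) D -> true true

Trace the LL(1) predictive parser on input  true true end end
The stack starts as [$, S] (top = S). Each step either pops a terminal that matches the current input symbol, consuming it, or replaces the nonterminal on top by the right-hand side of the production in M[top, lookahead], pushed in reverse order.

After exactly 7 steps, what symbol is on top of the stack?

G

step 1: stack=$ S  input=true true end end $  — expand S -> N G end
step 2: stack=$ end G N  input=true true end end $  — expand N -> G D end
step 3: stack=$ end G end D G  input=true true end end $  — expand G -> ε
step 4: stack=$ end G end D  input=true true end end $  — expand D -> true true
step 5: stack=$ end G end true true  input=true true end end $  — match true
step 6: stack=$ end G end true  input=true end end $  — match true
step 7: stack=$ end G end  input=end end $  — match end
Stack after step 7: $ end G (top = G).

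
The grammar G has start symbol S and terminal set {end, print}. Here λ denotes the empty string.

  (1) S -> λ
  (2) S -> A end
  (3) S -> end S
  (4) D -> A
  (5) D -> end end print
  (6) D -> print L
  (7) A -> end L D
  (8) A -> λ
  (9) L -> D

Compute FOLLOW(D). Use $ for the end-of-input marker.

{end, print}

FIRST(A): from A->end L D we get {end}; from A->λ we get {λ}. So FIRST(A) = {λ, end}.
FIRST(S): from S->λ we get {λ}; from S->A end we get {end}; from S->end S we get {end}. So FIRST(S) = {λ, end}.
FIRST(D): from D->A we get {λ, end}; from D->end end print we get {end}; from D->print L we get {print}. So FIRST(D) = {λ, end, print}.
FIRST(L): from L->D we get {λ, end, print}. So FIRST(L) = {λ, end, print}.
FOLLOW(S) includes $ since S is the start symbol.
FOLLOW(S): in S->end S, the suffix after S is empty (adds nothing new). Thus FOLLOW(S) = {$}.
FOLLOW(D): in A->end L D, the suffix after D is empty, so FOLLOW(D) ⊇ FOLLOW(A) = {end, print}; in L->D, the suffix after D is empty, so FOLLOW(D) ⊇ FOLLOW(L) = {end, print}. Thus FOLLOW(D) = {end, print}.
FOLLOW(A): in S->A end, A is followed by end with FIRST {end}; in D->A, the suffix after A is empty, so FOLLOW(A) ⊇ FOLLOW(D) = {end, print}. Thus FOLLOW(A) = {end, print}.
FOLLOW(L): in D->print L, the suffix after L is empty, so FOLLOW(L) ⊇ FOLLOW(D) = {end, print}; in A->end L D, L is followed by D with FIRST {λ, end, print}; in A->end L D, the suffix after L is nullable, so FOLLOW(L) ⊇ FOLLOW(A) = {end, print}. Thus FOLLOW(L) = {end, print}.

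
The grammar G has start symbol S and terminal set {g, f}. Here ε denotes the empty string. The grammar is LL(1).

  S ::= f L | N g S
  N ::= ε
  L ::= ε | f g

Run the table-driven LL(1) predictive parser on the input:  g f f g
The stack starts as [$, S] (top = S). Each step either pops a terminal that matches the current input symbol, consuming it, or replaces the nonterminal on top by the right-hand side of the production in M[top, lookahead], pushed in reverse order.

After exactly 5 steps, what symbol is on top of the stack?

L

step 1: stack=$ S  input=g f f g $  — expand S ::= N g S
step 2: stack=$ S g N  input=g f f g $  — expand N ::= ε
step 3: stack=$ S g  input=g f f g $  — match g
step 4: stack=$ S  input=f f g $  — expand S ::= f L
step 5: stack=$ L f  input=f f g $  — match f
Stack after step 5: $ L (top = L).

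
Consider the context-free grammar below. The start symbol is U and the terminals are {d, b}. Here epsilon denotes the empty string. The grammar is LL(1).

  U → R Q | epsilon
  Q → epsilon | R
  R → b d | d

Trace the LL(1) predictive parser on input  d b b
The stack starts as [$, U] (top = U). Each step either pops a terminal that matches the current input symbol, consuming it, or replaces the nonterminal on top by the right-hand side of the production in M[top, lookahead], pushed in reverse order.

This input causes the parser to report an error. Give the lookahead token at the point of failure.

b

step 1: stack=$ U  input=d b b $  — expand U → R Q
step 2: stack=$ Q R  input=d b b $  — expand R → d
step 3: stack=$ Q d  input=d b b $  — match d
step 4: stack=$ Q  input=b b $  — expand Q → R
step 5: stack=$ R  input=b b $  — expand R → b d
step 6: stack=$ d b  input=b b $  — match b
step 7: stack=$ d  input=b $  — error: top is terminal d but lookahead is b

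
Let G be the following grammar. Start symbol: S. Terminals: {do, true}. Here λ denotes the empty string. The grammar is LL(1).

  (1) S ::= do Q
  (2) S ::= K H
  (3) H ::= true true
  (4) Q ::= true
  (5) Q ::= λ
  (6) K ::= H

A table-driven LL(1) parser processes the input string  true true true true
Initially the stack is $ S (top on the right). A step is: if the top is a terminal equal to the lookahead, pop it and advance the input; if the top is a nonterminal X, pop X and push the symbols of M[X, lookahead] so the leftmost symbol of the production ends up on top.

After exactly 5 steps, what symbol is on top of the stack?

step 1: stack=$ S  input=true true true true $  — expand S ::= K H
step 2: stack=$ H K  input=true true true true $  — expand K ::= H
step 3: stack=$ H H  input=true true true true $  — expand H ::= true true
step 4: stack=$ H true true  input=true true true true $  — match true
step 5: stack=$ H true  input=true true true $  — match true
Stack after step 5: $ H (top = H).

H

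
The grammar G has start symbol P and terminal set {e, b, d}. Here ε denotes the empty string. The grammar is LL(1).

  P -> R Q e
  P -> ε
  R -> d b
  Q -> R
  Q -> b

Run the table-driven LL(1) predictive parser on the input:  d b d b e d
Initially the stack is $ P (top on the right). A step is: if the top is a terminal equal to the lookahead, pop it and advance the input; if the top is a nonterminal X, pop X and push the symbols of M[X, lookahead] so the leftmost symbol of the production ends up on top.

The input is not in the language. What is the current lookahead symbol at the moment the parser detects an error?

d

step 1: stack=$ P  input=d b d b e d $  — expand P -> R Q e
step 2: stack=$ e Q R  input=d b d b e d $  — expand R -> d b
step 3: stack=$ e Q b d  input=d b d b e d $  — match d
step 4: stack=$ e Q b  input=b d b e d $  — match b
step 5: stack=$ e Q  input=d b e d $  — expand Q -> R
step 6: stack=$ e R  input=d b e d $  — expand R -> d b
step 7: stack=$ e b d  input=d b e d $  — match d
step 8: stack=$ e b  input=b e d $  — match b
step 9: stack=$ e  input=e d $  — match e
step 10: stack=$  input=d $  — error: stack empty but input remains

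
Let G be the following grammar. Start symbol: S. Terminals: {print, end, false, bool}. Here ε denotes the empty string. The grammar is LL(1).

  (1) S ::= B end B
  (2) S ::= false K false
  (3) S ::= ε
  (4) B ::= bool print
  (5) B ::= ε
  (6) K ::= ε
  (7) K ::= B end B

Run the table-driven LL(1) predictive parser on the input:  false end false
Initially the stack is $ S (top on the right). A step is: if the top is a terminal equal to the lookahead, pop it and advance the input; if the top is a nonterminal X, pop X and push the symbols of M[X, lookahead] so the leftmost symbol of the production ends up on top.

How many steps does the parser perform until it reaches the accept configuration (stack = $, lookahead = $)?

step 1: stack=$ S  input=false end false $  — expand S ::= false K false
step 2: stack=$ false K false  input=false end false $  — match false
step 3: stack=$ false K  input=end false $  — expand K ::= B end B
step 4: stack=$ false B end B  input=end false $  — expand B ::= ε
step 5: stack=$ false B end  input=end false $  — match end
step 6: stack=$ false B  input=false $  — expand B ::= ε
step 7: stack=$ false  input=false $  — match false
Accept reached after 7 steps.

7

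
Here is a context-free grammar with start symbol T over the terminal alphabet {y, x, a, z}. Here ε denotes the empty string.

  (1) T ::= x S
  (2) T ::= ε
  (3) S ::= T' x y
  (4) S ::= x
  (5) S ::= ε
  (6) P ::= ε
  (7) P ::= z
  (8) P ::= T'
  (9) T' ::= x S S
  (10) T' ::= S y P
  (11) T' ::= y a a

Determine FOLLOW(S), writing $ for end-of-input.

{$, x, y}

FIRST(T): from T::=x S we get {x}; from T::=ε we get {ε}. So FIRST(T) = {ε, x}.
FIRST(S): from S::=T' x y we get {x, y}; from S::=x we get {x}; from S::=ε we get {ε}. So FIRST(S) = {ε, x, y}.
FIRST(T'): from T'::=x S S we get {x}; from T'::=S y P we get {x, y}; from T'::=y a a we get {y}. So FIRST(T') = {x, y}.
FIRST(P): from P::=ε we get {ε}; from P::=z we get {z}; from P::=T' we get {x, y}. So FIRST(P) = {ε, x, y, z}.
FOLLOW(T) includes $ since T is the start symbol.
FOLLOW(T): T appears on no right-hand side. Thus FOLLOW(T) = {$}.
FOLLOW(S): in T::=x S, the suffix after S is empty, so FOLLOW(S) ⊇ FOLLOW(T) = {$}; in T'::=x S S (occurrence 1), S is followed by S with FIRST {ε, x, y}; in T'::=x S S (occurrence 1), the suffix after S is nullable, so FOLLOW(S) ⊇ FOLLOW(T') = {x}; in T'::=x S S (occurrence 2), the suffix after S is empty, so FOLLOW(S) ⊇ FOLLOW(T') = {x}; in T'::=S y P, S is followed by y P with FIRST {y}. Thus FOLLOW(S) = {$, x, y}.
FOLLOW(P): in T'::=S y P, the suffix after P is empty, so FOLLOW(P) ⊇ FOLLOW(T') = {x}. Thus FOLLOW(P) = {x}.
FOLLOW(T'): in S::=T' x y, T' is followed by x y with FIRST {x}; in P::=T', the suffix after T' is empty, so FOLLOW(T') ⊇ FOLLOW(P) = {x}. Thus FOLLOW(T') = {x}.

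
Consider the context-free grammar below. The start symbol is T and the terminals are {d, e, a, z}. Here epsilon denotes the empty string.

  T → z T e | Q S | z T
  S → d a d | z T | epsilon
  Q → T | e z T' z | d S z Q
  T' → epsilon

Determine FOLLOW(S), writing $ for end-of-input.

FIRST(S) = {epsilon, d, z}
FIRST(T') = {epsilon}
FIRST(T) = {d, e, z}  (via Q S)
FIRST(Q) = {d, e, z}  (via T)
FOLLOW(T) includes $ since T is the start symbol.
FOLLOW(T'): in Q→e z T' z, T' is followed by z with FIRST {z}. Thus FOLLOW(T') = {z}.
FOLLOW(T): in T→z T e, T is followed by e with FIRST {e}; in T→z T, the suffix after T is empty (adds nothing new); in S→z T, the suffix after T is empty, so FOLLOW(T) ⊇ FOLLOW(S) = {$, d, e, z}; in Q→T, the suffix after T is empty, so FOLLOW(T) ⊇ FOLLOW(Q) = {$, d, e, z}. Thus FOLLOW(T) = {$, d, e, z}.
FOLLOW(S): in T→Q S, the suffix after S is empty, so FOLLOW(S) ⊇ FOLLOW(T) = {$, d, e, z}; in Q→d S z Q, S is followed by z Q with FIRST {z}. Thus FOLLOW(S) = {$, d, e, z}.
FOLLOW(Q): in T→Q S, Q is followed by S with FIRST {epsilon, d, z}; in T→Q S, the suffix after Q is nullable, so FOLLOW(Q) ⊇ FOLLOW(T) = {$, d, e, z}; in Q→d S z Q, the suffix after Q is empty (adds nothing new). Thus FOLLOW(Q) = {$, d, e, z}.

{$, d, e, z}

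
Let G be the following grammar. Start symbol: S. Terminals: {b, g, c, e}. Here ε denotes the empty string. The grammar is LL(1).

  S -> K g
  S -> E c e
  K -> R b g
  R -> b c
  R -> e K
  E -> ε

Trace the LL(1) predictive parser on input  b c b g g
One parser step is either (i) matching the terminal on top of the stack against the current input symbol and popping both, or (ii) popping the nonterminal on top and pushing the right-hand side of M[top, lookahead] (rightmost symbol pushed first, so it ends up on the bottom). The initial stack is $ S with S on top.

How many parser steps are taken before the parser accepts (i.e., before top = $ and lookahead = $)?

8

     Stack        Input        Action
  1  $ S          b c b g g $  expand S -> K g
  2  $ g K        b c b g g $  expand K -> R b g
  3  $ g g b R    b c b g g $  expand R -> b c
  4  $ g g b c b  b c b g g $  match b
  5  $ g g b c    c b g g $    match c
  6  $ g g b      b g g $      match b
  7  $ g g        g g $        match g
  8  $ g          g $          match g
Accept reached after 8 steps.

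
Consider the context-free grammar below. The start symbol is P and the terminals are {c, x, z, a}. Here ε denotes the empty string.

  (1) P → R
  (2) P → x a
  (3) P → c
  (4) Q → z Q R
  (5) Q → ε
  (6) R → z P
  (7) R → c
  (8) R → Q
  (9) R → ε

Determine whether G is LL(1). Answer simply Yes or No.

FIRST(P) = {ε, c, x, z}
FIRST(Q) = {ε, z}
FIRST(R) = {ε, c, z}
FOLLOW(P) = {$, c, z}
FOLLOW(Q) = {$, c, z}
FOLLOW(R) = {$, c, z}
Cell M[P, c] receives both P → R and P → c — the grammar is not LL(1).

No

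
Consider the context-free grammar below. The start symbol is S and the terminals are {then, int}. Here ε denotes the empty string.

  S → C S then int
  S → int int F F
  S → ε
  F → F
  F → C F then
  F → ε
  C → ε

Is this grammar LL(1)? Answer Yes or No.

FIRST(S) = {ε, int, then}
FIRST(F) = {ε, then}
FIRST(C) = {ε}
FOLLOW(S) = {$, then}
FOLLOW(F) = {$, then}
FOLLOW(C) = {int, then}
Cell M[F, $] receives both F → F and F → ε — the grammar is not LL(1).

No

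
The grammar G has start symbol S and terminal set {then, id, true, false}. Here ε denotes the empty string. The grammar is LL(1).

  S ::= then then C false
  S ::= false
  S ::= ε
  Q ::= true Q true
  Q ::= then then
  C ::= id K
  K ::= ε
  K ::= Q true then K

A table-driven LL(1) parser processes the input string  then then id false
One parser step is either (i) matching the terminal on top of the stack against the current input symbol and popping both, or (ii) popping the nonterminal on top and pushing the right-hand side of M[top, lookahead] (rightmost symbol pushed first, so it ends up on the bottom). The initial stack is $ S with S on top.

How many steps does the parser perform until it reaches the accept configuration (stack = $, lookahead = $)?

step 1: stack=$ S  input=then then id false $  — expand S ::= then then C false
step 2: stack=$ false C then then  input=then then id false $  — match then
step 3: stack=$ false C then  input=then id false $  — match then
step 4: stack=$ false C  input=id false $  — expand C ::= id K
step 5: stack=$ false K id  input=id false $  — match id
step 6: stack=$ false K  input=false $  — expand K ::= ε
step 7: stack=$ false  input=false $  — match false
Accept reached after 7 steps.

7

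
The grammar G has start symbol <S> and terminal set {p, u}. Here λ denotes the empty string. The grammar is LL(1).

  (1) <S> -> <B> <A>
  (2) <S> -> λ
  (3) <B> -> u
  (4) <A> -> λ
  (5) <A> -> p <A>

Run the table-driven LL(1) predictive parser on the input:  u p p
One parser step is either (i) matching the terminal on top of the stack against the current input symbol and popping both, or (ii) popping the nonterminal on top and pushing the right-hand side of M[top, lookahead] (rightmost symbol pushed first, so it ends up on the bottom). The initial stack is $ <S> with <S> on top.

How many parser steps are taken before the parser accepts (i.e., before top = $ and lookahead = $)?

8

     Stack      Input    Action
  1  $ <S>      u p p $  expand <S> -> <B> <A>
  2  $ <A> <B>  u p p $  expand <B> -> u
  3  $ <A> u    u p p $  match u
  4  $ <A>      p p $    expand <A> -> p <A>
  5  $ <A> p    p p $    match p
  6  $ <A>      p $      expand <A> -> p <A>
  7  $ <A> p    p $      match p
  8  $ <A>      $        expand <A> -> λ
Accept reached after 8 steps.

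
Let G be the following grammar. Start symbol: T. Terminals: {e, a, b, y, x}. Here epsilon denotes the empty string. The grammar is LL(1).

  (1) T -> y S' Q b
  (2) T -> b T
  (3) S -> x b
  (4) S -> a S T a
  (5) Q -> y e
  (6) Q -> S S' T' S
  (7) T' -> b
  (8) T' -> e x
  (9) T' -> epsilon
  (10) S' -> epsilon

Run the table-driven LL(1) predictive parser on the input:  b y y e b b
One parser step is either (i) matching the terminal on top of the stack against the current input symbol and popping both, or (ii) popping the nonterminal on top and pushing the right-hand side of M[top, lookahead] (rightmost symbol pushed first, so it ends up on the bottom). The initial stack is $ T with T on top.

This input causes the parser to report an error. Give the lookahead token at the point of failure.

b

step 1: stack=$ T  input=b y y e b b $  — expand T -> b T
step 2: stack=$ T b  input=b y y e b b $  — match b
step 3: stack=$ T  input=y y e b b $  — expand T -> y S' Q b
step 4: stack=$ b Q S' y  input=y y e b b $  — match y
step 5: stack=$ b Q S'  input=y e b b $  — expand S' -> epsilon
step 6: stack=$ b Q  input=y e b b $  — expand Q -> y e
step 7: stack=$ b e y  input=y e b b $  — match y
step 8: stack=$ b e  input=e b b $  — match e
step 9: stack=$ b  input=b b $  — match b
step 10: stack=$  input=b $  — error: stack empty but input remains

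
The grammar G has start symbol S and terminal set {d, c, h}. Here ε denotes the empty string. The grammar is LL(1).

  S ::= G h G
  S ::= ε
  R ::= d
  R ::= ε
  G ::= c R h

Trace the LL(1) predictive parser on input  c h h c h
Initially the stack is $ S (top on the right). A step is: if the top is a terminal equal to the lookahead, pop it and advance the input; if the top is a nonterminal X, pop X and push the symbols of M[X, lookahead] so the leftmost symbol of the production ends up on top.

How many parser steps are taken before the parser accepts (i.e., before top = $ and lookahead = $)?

step 1: stack=$ S  input=c h h c h $  — expand S ::= G h G
step 2: stack=$ G h G  input=c h h c h $  — expand G ::= c R h
step 3: stack=$ G h h R c  input=c h h c h $  — match c
step 4: stack=$ G h h R  input=h h c h $  — expand R ::= ε
step 5: stack=$ G h h  input=h h c h $  — match h
step 6: stack=$ G h  input=h c h $  — match h
step 7: stack=$ G  input=c h $  — expand G ::= c R h
step 8: stack=$ h R c  input=c h $  — match c
step 9: stack=$ h R  input=h $  — expand R ::= ε
step 10: stack=$ h  input=h $  — match h
Accept reached after 10 steps.

10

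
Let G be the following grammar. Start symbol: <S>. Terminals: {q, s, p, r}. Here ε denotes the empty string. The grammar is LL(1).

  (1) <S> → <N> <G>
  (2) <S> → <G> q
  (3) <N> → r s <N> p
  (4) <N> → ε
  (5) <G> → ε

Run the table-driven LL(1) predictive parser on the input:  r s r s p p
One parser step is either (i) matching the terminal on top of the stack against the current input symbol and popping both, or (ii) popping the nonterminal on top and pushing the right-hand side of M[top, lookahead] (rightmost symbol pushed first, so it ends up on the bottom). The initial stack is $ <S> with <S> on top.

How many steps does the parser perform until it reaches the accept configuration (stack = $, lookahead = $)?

11

      Stack              Input          Action
   1  $ <S>              r s r s p p $  expand <S> → <N> <G>
   2  $ <G> <N>          r s r s p p $  expand <N> → r s <N> p
   3  $ <G> p <N> s r    r s r s p p $  match r
   4  $ <G> p <N> s      s r s p p $    match s
   5  $ <G> p <N>        r s p p $      expand <N> → r s <N> p
   6  $ <G> p p <N> s r  r s p p $      match r
   7  $ <G> p p <N> s    s p p $        match s
   8  $ <G> p p <N>      p p $          expand <N> → ε
   9  $ <G> p p          p p $          match p
  10  $ <G> p            p $            match p
  11  $ <G>              $              expand <G> → ε
Accept reached after 11 steps.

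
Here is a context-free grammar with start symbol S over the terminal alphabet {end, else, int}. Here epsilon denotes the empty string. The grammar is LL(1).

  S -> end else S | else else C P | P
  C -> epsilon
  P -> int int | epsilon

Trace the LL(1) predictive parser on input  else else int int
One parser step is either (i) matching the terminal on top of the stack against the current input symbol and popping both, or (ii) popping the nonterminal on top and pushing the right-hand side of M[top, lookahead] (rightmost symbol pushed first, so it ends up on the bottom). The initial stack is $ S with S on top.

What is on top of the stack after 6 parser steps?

step 1: stack=$ S  input=else else int int $  — expand S -> else else C P
step 2: stack=$ P C else else  input=else else int int $  — match else
step 3: stack=$ P C else  input=else int int $  — match else
step 4: stack=$ P C  input=int int $  — expand C -> epsilon
step 5: stack=$ P  input=int int $  — expand P -> int int
step 6: stack=$ int int  input=int int $  — match int
Stack after step 6: $ int (top = int).

int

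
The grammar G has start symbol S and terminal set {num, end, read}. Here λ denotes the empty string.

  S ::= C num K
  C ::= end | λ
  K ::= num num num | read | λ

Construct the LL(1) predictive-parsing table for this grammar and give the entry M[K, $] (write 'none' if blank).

K ::= λ

FIRST(C) = {λ, end}
FIRST(K) = {λ, num, read}
FIRST(S) = {end, num}  (via C num K)
FOLLOW(S) includes $ since S is the start symbol.
FOLLOW(S): S appears on no right-hand side. Thus FOLLOW(S) = {$}.
FOLLOW(K): in S::=C num K, the suffix after K is empty, so FOLLOW(K) ⊇ FOLLOW(S) = {$}. Thus FOLLOW(K) = {$}.
For K ::= num num num: FIRST(num num num) = {num}, so it goes in M[K, t] for t ∈ {num}.
For K ::= read: FIRST(read) = {read}, so it goes in M[K, t] for t ∈ {read}.
For K ::= λ: FIRST(λ) = {λ}, so it goes in M[K, t] for t ∈ {}; since λ ∈ FIRST, also for every t ∈ FOLLOW(K) = {$}.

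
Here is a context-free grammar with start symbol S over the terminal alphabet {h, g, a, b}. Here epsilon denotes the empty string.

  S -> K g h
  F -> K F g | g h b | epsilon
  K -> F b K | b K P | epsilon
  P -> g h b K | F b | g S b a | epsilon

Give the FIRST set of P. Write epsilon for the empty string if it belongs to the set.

{epsilon, b, g}

FIRST(S): from S->K g h we get {b, g}. So FIRST(S) = {b, g}.
FIRST(F): from F->K F g we get {b, g}; from F->g h b we get {g}; from F->epsilon we get {epsilon}. So FIRST(F) = {epsilon, b, g}.
FIRST(K): from K->F b K we get {b, g}; from K->b K P we get {b}; from K->epsilon we get {epsilon}. So FIRST(K) = {epsilon, b, g}.
FIRST(P): from P->g h b K we get {g}; from P->F b we get {b, g}; from P->g S b a we get {g}; from P->epsilon we get {epsilon}. So FIRST(P) = {epsilon, b, g}.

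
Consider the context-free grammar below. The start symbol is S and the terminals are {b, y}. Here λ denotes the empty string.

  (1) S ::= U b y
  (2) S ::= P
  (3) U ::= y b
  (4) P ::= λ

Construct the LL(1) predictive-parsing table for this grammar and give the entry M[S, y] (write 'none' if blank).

S ::= U b y

FIRST(U): from U::=y b we get {y}. So FIRST(U) = {y}.
FIRST(P): from P::=λ we get {λ}. So FIRST(P) = {λ}.
FIRST(S): from S::=U b y we get {y}; from S::=P we get {λ}. So FIRST(S) = {λ, y}.
FOLLOW(S) includes $ since S is the start symbol.
FOLLOW(S): S appears on no right-hand side. Thus FOLLOW(S) = {$}.
For S ::= U b y: FIRST(U b y) = {y}, so it goes in M[S, t] for t ∈ {y}.
For S ::= P: FIRST(P) = {λ}, so it goes in M[S, t] for t ∈ {}; since λ ∈ FIRST, also for every t ∈ FOLLOW(S) = {$}.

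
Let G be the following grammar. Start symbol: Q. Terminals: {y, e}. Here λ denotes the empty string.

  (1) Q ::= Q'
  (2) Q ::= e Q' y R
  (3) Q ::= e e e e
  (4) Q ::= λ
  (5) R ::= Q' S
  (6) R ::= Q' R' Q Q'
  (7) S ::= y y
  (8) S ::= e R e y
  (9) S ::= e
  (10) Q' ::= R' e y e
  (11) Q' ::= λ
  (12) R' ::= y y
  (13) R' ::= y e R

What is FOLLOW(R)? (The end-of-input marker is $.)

{$, e, y}

FIRST(S) = {e, y}
FIRST(R') = {y}
FIRST(Q') = {λ, y}  (via R' e y e)
FIRST(Q) = {λ, e, y}  (via Q')
FIRST(R) = {e, y}  (via Q' S, Q' R' Q Q')
FOLLOW(Q) includes $ since Q is the start symbol.
FOLLOW(Q): in R::=Q' R' Q Q', Q is followed by Q' with FIRST {λ, y}; in R::=Q' R' Q Q', the suffix after Q is nullable, so FOLLOW(Q) ⊇ FOLLOW(R) = {$, e, y}. Thus FOLLOW(Q) = {$, e, y}.
FOLLOW(R): in Q::=e Q' y R, the suffix after R is empty, so FOLLOW(R) ⊇ FOLLOW(Q) = {$, e, y}; in S::=e R e y, R is followed by e y with FIRST {e}; in R'::=y e R, the suffix after R is empty, so FOLLOW(R) ⊇ FOLLOW(R') = {$, e, y}. Thus FOLLOW(R) = {$, e, y}.
FOLLOW(S): in R::=Q' S, the suffix after S is empty, so FOLLOW(S) ⊇ FOLLOW(R) = {$, e, y}. Thus FOLLOW(S) = {$, e, y}.
FOLLOW(Q'): in Q::=Q', the suffix after Q' is empty, so FOLLOW(Q') ⊇ FOLLOW(Q) = {$, e, y}; in Q::=e Q' y R, Q' is followed by y R with FIRST {y}; in R::=Q' S, Q' is followed by S with FIRST {e, y}; in R::=Q' R' Q Q' (occurrence 1), Q' is followed by R' Q Q' with FIRST {y}; in R::=Q' R' Q Q' (occurrence 2), the suffix after Q' is empty, so FOLLOW(Q') ⊇ FOLLOW(R) = {$, e, y}. Thus FOLLOW(Q') = {$, e, y}.
FOLLOW(R'): in R::=Q' R' Q Q', R' is followed by Q Q' with FIRST {λ, e, y}; in R::=Q' R' Q Q', the suffix after R' is nullable, so FOLLOW(R') ⊇ FOLLOW(R) = {$, e, y}; in Q'::=R' e y e, R' is followed by e y e with FIRST {e}. Thus FOLLOW(R') = {$, e, y}.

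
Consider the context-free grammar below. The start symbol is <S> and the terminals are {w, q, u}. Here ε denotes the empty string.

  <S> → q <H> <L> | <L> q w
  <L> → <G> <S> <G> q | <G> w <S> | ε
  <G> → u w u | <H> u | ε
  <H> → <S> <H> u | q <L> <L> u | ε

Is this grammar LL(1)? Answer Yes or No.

No

FIRST(<S>) = {q, u, w}
FIRST(<L>) = {ε, q, u, w}
FIRST(<G>) = {ε, q, u, w}
FIRST(<H>) = {ε, q, u, w}
FOLLOW(<S>) = {$, q, u, w}
FOLLOW(<L>) = {$, q, u, w}
FOLLOW(<G>) = {q, u, w}
FOLLOW(<H>) = {$, q, u, w}
Cell M[<G>, q] receives both <G> → <H> u and <G> → ε — the grammar is not LL(1).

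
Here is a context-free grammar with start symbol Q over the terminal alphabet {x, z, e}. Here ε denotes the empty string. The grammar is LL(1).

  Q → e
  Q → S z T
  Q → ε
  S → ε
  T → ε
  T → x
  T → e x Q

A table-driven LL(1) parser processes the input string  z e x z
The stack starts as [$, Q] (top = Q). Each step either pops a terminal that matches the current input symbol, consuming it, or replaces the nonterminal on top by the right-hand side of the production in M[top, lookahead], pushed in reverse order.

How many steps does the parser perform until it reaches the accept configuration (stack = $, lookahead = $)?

step 1: stack=$ Q  input=z e x z $  — expand Q → S z T
step 2: stack=$ T z S  input=z e x z $  — expand S → ε
step 3: stack=$ T z  input=z e x z $  — match z
step 4: stack=$ T  input=e x z $  — expand T → e x Q
step 5: stack=$ Q x e  input=e x z $  — match e
step 6: stack=$ Q x  input=x z $  — match x
step 7: stack=$ Q  input=z $  — expand Q → S z T
step 8: stack=$ T z S  input=z $  — expand S → ε
step 9: stack=$ T z  input=z $  — match z
step 10: stack=$ T  input=$  — expand T → ε
Accept reached after 10 steps.

10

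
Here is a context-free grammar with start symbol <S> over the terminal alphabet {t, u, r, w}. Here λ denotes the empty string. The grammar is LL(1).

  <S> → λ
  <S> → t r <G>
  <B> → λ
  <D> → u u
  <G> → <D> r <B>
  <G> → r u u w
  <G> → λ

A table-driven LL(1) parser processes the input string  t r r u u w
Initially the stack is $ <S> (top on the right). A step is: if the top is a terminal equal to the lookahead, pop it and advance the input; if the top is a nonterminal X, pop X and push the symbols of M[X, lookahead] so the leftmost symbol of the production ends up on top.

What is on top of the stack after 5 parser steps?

     Stack      Input          Action
  1  $ <S>      t r r u u w $  expand <S> → t r <G>
  2  $ <G> r t  t r r u u w $  match t
  3  $ <G> r    r r u u w $    match r
  4  $ <G>      r u u w $      expand <G> → r u u w
  5  $ w u u r  r u u w $      match r
Stack after step 5: $ w u u (top = u).

u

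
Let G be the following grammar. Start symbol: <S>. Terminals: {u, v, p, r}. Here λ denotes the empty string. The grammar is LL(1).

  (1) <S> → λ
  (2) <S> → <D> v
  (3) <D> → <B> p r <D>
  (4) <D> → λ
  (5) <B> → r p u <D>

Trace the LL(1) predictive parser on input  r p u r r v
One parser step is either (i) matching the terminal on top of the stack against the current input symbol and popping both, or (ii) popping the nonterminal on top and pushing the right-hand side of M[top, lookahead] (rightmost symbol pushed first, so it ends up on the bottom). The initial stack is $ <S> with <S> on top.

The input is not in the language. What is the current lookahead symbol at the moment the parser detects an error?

      Stack                          Input          Action
   1  $ <S>                          r p u r r v $  expand <S> → <D> v
   2  $ v <D>                        r p u r r v $  expand <D> → <B> p r <D>
   3  $ v <D> r p <B>                r p u r r v $  expand <B> → r p u <D>
   4  $ v <D> r p <D> u p r          r p u r r v $  match r
   5  $ v <D> r p <D> u p            p u r r v $    match p
   6  $ v <D> r p <D> u              u r r v $      match u
   7  $ v <D> r p <D>                r r v $        expand <D> → <B> p r <D>
   8  $ v <D> r p <D> r p <B>        r r v $        expand <B> → r p u <D>
   9  $ v <D> r p <D> r p <D> u p r  r r v $        match r
  10  $ v <D> r p <D> r p <D> u p    r v $          error: top is terminal p but lookahead is r

r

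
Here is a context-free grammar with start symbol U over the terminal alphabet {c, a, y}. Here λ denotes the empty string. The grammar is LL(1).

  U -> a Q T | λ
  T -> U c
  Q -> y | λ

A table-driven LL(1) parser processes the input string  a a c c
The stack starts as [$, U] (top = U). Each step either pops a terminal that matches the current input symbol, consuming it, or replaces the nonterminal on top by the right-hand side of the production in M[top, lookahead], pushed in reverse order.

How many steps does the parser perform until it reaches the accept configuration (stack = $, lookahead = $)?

step 1: stack=$ U  input=a a c c $  — expand U -> a Q T
step 2: stack=$ T Q a  input=a a c c $  — match a
step 3: stack=$ T Q  input=a c c $  — expand Q -> λ
step 4: stack=$ T  input=a c c $  — expand T -> U c
step 5: stack=$ c U  input=a c c $  — expand U -> a Q T
step 6: stack=$ c T Q a  input=a c c $  — match a
step 7: stack=$ c T Q  input=c c $  — expand Q -> λ
step 8: stack=$ c T  input=c c $  — expand T -> U c
step 9: stack=$ c c U  input=c c $  — expand U -> λ
step 10: stack=$ c c  input=c c $  — match c
step 11: stack=$ c  input=c $  — match c
Accept reached after 11 steps.

11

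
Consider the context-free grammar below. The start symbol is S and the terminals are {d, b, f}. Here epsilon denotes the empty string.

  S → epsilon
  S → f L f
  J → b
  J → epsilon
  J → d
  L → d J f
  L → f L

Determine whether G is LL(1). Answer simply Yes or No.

Yes

FIRST(S) = {epsilon, f}
FIRST(J) = {epsilon, b, d}
FIRST(L) = {d, f}
FOLLOW(S) = {$}
FOLLOW(J) = {f}
FOLLOW(L) = {f}
Each cell of M receives at most one production.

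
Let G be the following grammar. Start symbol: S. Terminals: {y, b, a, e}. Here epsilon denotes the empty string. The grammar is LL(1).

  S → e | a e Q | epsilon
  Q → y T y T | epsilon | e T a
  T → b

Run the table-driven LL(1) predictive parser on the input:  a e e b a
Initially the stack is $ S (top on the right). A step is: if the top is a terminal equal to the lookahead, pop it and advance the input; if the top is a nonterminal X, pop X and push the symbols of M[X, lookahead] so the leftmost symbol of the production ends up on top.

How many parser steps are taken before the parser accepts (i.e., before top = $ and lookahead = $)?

     Stack    Input        Action
  1  $ S      a e e b a $  expand S → a e Q
  2  $ Q e a  a e e b a $  match a
  3  $ Q e    e e b a $    match e
  4  $ Q      e b a $      expand Q → e T a
  5  $ a T e  e b a $      match e
  6  $ a T    b a $        expand T → b
  7  $ a b    b a $        match b
  8  $ a      a $          match a
Accept reached after 8 steps.

8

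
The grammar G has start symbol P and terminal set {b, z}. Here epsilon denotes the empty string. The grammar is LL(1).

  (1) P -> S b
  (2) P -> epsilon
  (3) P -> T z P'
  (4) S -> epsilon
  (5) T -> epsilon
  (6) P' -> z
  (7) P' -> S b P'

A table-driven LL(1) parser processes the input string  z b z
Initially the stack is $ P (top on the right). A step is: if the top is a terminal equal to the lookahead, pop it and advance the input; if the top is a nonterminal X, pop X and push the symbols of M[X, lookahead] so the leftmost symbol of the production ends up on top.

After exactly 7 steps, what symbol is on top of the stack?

z

     Stack     Input    Action
  1  $ P       z b z $  expand P -> T z P'
  2  $ P' z T  z b z $  expand T -> epsilon
  3  $ P' z    z b z $  match z
  4  $ P'      b z $    expand P' -> S b P'
  5  $ P' b S  b z $    expand S -> epsilon
  6  $ P' b    b z $    match b
  7  $ P'      z $      expand P' -> z
Stack after step 7: $ z (top = z).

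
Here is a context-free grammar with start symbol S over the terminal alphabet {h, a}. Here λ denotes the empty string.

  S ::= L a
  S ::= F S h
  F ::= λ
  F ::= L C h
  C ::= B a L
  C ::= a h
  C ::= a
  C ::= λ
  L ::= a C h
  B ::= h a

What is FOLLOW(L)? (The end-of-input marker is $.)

FIRST(L) = {a}
FIRST(B) = {h}
FIRST(F) = {λ, a}  (via L C h)
FIRST(C) = {λ, a, h}  (via B a L)
FIRST(S) = {a}  (via L a, F S h)
FOLLOW(S) includes $ since S is the start symbol.
FOLLOW(S): in S::=F S h, S is followed by h with FIRST {h}. Thus FOLLOW(S) = {$, h}.
FOLLOW(F): in S::=F S h, F is followed by S h with FIRST {a}. Thus FOLLOW(F) = {a}.
FOLLOW(C): in F::=L C h, C is followed by h with FIRST {h}; in L::=a C h, C is followed by h with FIRST {h}. Thus FOLLOW(C) = {h}.
FOLLOW(L): in S::=L a, L is followed by a with FIRST {a}; in F::=L C h, L is followed by C h with FIRST {a, h}; in C::=B a L, the suffix after L is empty, so FOLLOW(L) ⊇ FOLLOW(C) = {h}. Thus FOLLOW(L) = {a, h}.
FOLLOW(B): in C::=B a L, B is followed by a L with FIRST {a}. Thus FOLLOW(B) = {a}.

{a, h}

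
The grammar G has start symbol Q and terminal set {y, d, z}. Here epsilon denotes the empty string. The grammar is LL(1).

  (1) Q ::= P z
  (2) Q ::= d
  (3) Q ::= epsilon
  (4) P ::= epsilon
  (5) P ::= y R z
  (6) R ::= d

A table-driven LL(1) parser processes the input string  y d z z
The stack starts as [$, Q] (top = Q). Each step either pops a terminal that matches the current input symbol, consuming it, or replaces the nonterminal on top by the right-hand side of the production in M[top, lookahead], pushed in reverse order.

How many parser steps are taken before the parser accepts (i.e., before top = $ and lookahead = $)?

7

     Stack      Input      Action
  1  $ Q        y d z z $  expand Q ::= P z
  2  $ z P      y d z z $  expand P ::= y R z
  3  $ z z R y  y d z z $  match y
  4  $ z z R    d z z $    expand R ::= d
  5  $ z z d    d z z $    match d
  6  $ z z      z z $      match z
  7  $ z        z $        match z
Accept reached after 7 steps.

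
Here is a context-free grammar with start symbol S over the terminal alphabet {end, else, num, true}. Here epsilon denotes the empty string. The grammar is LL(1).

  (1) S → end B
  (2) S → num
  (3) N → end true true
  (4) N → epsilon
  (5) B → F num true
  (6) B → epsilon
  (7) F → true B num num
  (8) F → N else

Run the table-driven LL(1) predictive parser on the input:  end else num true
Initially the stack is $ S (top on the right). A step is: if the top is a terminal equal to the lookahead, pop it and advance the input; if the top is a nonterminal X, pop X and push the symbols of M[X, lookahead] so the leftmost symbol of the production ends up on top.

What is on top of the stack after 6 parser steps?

     Stack              Input                Action
  1  $ S                end else num true $  expand S → end B
  2  $ B end            end else num true $  match end
  3  $ B                else num true $      expand B → F num true
  4  $ true num F       else num true $      expand F → N else
  5  $ true num else N  else num true $      expand N → epsilon
  6  $ true num else    else num true $      match else
Stack after step 6: $ true num (top = num).

num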